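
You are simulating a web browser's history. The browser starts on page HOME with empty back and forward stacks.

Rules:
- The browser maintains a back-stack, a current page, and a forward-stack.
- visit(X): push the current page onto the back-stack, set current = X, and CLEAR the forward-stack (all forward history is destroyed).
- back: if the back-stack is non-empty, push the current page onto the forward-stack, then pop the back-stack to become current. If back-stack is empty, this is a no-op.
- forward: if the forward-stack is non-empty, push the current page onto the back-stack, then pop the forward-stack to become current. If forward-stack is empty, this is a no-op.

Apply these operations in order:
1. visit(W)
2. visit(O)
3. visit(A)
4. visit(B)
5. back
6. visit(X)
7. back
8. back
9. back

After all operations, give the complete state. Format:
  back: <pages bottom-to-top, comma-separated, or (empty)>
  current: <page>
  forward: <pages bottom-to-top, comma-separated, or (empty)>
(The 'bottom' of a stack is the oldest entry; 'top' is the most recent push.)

Answer: back: HOME
current: W
forward: X,A,O

Derivation:
After 1 (visit(W)): cur=W back=1 fwd=0
After 2 (visit(O)): cur=O back=2 fwd=0
After 3 (visit(A)): cur=A back=3 fwd=0
After 4 (visit(B)): cur=B back=4 fwd=0
After 5 (back): cur=A back=3 fwd=1
After 6 (visit(X)): cur=X back=4 fwd=0
After 7 (back): cur=A back=3 fwd=1
After 8 (back): cur=O back=2 fwd=2
After 9 (back): cur=W back=1 fwd=3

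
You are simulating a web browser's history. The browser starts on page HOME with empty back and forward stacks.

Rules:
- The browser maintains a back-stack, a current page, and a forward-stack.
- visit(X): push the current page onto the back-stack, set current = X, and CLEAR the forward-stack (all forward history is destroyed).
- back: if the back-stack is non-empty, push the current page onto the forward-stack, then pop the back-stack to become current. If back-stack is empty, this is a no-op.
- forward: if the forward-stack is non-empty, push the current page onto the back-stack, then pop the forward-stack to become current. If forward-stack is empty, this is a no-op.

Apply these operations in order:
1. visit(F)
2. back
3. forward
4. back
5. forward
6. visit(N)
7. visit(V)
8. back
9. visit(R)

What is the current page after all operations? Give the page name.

After 1 (visit(F)): cur=F back=1 fwd=0
After 2 (back): cur=HOME back=0 fwd=1
After 3 (forward): cur=F back=1 fwd=0
After 4 (back): cur=HOME back=0 fwd=1
After 5 (forward): cur=F back=1 fwd=0
After 6 (visit(N)): cur=N back=2 fwd=0
After 7 (visit(V)): cur=V back=3 fwd=0
After 8 (back): cur=N back=2 fwd=1
After 9 (visit(R)): cur=R back=3 fwd=0

Answer: R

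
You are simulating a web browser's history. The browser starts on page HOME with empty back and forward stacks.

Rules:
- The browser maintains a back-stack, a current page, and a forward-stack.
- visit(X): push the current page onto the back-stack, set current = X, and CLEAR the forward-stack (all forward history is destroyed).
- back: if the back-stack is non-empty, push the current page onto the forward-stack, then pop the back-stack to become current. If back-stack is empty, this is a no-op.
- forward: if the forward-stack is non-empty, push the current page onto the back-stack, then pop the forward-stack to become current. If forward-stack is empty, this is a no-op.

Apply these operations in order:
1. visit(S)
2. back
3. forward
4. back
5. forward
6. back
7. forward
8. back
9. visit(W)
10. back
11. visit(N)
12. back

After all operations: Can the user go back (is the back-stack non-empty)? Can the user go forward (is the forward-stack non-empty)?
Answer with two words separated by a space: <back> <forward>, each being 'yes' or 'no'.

Answer: no yes

Derivation:
After 1 (visit(S)): cur=S back=1 fwd=0
After 2 (back): cur=HOME back=0 fwd=1
After 3 (forward): cur=S back=1 fwd=0
After 4 (back): cur=HOME back=0 fwd=1
After 5 (forward): cur=S back=1 fwd=0
After 6 (back): cur=HOME back=0 fwd=1
After 7 (forward): cur=S back=1 fwd=0
After 8 (back): cur=HOME back=0 fwd=1
After 9 (visit(W)): cur=W back=1 fwd=0
After 10 (back): cur=HOME back=0 fwd=1
After 11 (visit(N)): cur=N back=1 fwd=0
After 12 (back): cur=HOME back=0 fwd=1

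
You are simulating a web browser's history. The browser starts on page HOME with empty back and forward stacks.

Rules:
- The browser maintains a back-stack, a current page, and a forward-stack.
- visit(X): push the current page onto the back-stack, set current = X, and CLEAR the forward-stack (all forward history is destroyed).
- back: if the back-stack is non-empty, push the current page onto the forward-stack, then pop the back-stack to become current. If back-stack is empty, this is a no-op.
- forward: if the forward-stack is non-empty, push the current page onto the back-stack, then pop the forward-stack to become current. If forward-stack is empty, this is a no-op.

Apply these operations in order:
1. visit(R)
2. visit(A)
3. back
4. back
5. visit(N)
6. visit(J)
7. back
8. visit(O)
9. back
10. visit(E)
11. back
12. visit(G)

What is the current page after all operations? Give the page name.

After 1 (visit(R)): cur=R back=1 fwd=0
After 2 (visit(A)): cur=A back=2 fwd=0
After 3 (back): cur=R back=1 fwd=1
After 4 (back): cur=HOME back=0 fwd=2
After 5 (visit(N)): cur=N back=1 fwd=0
After 6 (visit(J)): cur=J back=2 fwd=0
After 7 (back): cur=N back=1 fwd=1
After 8 (visit(O)): cur=O back=2 fwd=0
After 9 (back): cur=N back=1 fwd=1
After 10 (visit(E)): cur=E back=2 fwd=0
After 11 (back): cur=N back=1 fwd=1
After 12 (visit(G)): cur=G back=2 fwd=0

Answer: G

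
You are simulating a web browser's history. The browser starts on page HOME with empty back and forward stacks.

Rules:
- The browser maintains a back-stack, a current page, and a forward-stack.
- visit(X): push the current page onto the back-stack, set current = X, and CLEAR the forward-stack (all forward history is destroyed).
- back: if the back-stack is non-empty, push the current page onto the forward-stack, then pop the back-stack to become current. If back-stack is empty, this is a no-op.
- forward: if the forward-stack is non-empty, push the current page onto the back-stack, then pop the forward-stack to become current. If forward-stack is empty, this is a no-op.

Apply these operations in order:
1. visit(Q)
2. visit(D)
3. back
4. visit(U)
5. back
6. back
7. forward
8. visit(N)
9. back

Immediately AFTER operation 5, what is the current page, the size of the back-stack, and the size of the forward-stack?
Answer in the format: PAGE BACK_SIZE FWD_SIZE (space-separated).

After 1 (visit(Q)): cur=Q back=1 fwd=0
After 2 (visit(D)): cur=D back=2 fwd=0
After 3 (back): cur=Q back=1 fwd=1
After 4 (visit(U)): cur=U back=2 fwd=0
After 5 (back): cur=Q back=1 fwd=1

Q 1 1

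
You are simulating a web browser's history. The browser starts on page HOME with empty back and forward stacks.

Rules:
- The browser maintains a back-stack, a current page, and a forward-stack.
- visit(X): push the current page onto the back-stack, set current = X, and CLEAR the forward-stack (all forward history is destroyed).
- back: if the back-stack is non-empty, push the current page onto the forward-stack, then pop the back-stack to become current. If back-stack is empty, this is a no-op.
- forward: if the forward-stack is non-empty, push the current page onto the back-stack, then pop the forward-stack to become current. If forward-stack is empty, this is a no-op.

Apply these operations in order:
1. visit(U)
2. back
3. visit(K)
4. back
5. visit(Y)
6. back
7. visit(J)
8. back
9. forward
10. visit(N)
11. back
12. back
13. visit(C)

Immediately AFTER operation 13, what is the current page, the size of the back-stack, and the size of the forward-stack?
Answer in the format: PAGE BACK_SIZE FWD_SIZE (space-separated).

After 1 (visit(U)): cur=U back=1 fwd=0
After 2 (back): cur=HOME back=0 fwd=1
After 3 (visit(K)): cur=K back=1 fwd=0
After 4 (back): cur=HOME back=0 fwd=1
After 5 (visit(Y)): cur=Y back=1 fwd=0
After 6 (back): cur=HOME back=0 fwd=1
After 7 (visit(J)): cur=J back=1 fwd=0
After 8 (back): cur=HOME back=0 fwd=1
After 9 (forward): cur=J back=1 fwd=0
After 10 (visit(N)): cur=N back=2 fwd=0
After 11 (back): cur=J back=1 fwd=1
After 12 (back): cur=HOME back=0 fwd=2
After 13 (visit(C)): cur=C back=1 fwd=0

C 1 0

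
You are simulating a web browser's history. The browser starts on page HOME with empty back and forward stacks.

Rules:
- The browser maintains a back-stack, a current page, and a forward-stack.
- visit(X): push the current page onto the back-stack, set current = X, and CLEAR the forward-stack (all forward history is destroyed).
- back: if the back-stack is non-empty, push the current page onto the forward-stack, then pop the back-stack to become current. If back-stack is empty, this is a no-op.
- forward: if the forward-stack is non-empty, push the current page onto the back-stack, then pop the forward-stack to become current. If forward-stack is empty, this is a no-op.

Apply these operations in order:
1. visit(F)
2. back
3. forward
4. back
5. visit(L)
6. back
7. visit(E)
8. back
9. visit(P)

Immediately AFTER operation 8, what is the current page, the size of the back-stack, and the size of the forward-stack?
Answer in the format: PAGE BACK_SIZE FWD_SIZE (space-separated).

After 1 (visit(F)): cur=F back=1 fwd=0
After 2 (back): cur=HOME back=0 fwd=1
After 3 (forward): cur=F back=1 fwd=0
After 4 (back): cur=HOME back=0 fwd=1
After 5 (visit(L)): cur=L back=1 fwd=0
After 6 (back): cur=HOME back=0 fwd=1
After 7 (visit(E)): cur=E back=1 fwd=0
After 8 (back): cur=HOME back=0 fwd=1

HOME 0 1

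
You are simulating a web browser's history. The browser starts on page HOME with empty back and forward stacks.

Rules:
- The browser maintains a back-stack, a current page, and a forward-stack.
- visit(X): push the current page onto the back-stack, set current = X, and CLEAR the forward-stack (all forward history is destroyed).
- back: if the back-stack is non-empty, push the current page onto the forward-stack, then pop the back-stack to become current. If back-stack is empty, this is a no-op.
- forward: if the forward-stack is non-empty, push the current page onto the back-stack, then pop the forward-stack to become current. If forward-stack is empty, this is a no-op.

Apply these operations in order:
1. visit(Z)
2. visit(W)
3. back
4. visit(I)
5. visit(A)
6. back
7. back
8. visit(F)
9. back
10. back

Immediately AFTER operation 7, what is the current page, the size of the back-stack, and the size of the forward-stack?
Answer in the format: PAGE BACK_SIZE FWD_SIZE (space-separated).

After 1 (visit(Z)): cur=Z back=1 fwd=0
After 2 (visit(W)): cur=W back=2 fwd=0
After 3 (back): cur=Z back=1 fwd=1
After 4 (visit(I)): cur=I back=2 fwd=0
After 5 (visit(A)): cur=A back=3 fwd=0
After 6 (back): cur=I back=2 fwd=1
After 7 (back): cur=Z back=1 fwd=2

Z 1 2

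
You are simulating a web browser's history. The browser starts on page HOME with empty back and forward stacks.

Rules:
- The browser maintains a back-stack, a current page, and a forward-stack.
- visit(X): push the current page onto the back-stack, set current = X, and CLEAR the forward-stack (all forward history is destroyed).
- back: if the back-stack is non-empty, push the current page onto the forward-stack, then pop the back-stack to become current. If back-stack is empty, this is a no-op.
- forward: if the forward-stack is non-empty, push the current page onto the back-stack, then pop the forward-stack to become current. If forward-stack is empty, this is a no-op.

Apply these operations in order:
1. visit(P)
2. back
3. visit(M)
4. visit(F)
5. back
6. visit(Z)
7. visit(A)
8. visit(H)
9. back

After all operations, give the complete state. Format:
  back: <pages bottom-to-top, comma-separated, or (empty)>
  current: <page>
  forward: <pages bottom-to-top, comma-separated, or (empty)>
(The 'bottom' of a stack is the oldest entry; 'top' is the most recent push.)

After 1 (visit(P)): cur=P back=1 fwd=0
After 2 (back): cur=HOME back=0 fwd=1
After 3 (visit(M)): cur=M back=1 fwd=0
After 4 (visit(F)): cur=F back=2 fwd=0
After 5 (back): cur=M back=1 fwd=1
After 6 (visit(Z)): cur=Z back=2 fwd=0
After 7 (visit(A)): cur=A back=3 fwd=0
After 8 (visit(H)): cur=H back=4 fwd=0
After 9 (back): cur=A back=3 fwd=1

Answer: back: HOME,M,Z
current: A
forward: H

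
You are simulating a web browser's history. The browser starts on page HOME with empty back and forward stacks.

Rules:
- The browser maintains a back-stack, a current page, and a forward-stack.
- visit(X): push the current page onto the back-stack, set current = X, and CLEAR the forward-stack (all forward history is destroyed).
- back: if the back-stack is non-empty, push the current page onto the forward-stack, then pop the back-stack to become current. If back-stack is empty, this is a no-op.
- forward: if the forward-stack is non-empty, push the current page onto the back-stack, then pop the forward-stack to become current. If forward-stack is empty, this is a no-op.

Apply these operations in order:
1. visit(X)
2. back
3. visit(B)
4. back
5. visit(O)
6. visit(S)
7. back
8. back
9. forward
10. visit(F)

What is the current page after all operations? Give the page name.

After 1 (visit(X)): cur=X back=1 fwd=0
After 2 (back): cur=HOME back=0 fwd=1
After 3 (visit(B)): cur=B back=1 fwd=0
After 4 (back): cur=HOME back=0 fwd=1
After 5 (visit(O)): cur=O back=1 fwd=0
After 6 (visit(S)): cur=S back=2 fwd=0
After 7 (back): cur=O back=1 fwd=1
After 8 (back): cur=HOME back=0 fwd=2
After 9 (forward): cur=O back=1 fwd=1
After 10 (visit(F)): cur=F back=2 fwd=0

Answer: F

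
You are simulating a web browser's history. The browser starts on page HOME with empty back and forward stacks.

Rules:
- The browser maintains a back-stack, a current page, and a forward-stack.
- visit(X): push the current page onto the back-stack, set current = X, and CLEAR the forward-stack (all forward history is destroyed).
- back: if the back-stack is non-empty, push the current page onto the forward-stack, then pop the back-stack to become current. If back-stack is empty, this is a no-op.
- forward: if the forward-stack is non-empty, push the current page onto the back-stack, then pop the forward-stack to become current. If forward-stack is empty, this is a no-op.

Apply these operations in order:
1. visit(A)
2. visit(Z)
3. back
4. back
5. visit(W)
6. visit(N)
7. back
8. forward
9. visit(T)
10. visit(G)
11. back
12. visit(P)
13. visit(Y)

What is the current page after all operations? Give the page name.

After 1 (visit(A)): cur=A back=1 fwd=0
After 2 (visit(Z)): cur=Z back=2 fwd=0
After 3 (back): cur=A back=1 fwd=1
After 4 (back): cur=HOME back=0 fwd=2
After 5 (visit(W)): cur=W back=1 fwd=0
After 6 (visit(N)): cur=N back=2 fwd=0
After 7 (back): cur=W back=1 fwd=1
After 8 (forward): cur=N back=2 fwd=0
After 9 (visit(T)): cur=T back=3 fwd=0
After 10 (visit(G)): cur=G back=4 fwd=0
After 11 (back): cur=T back=3 fwd=1
After 12 (visit(P)): cur=P back=4 fwd=0
After 13 (visit(Y)): cur=Y back=5 fwd=0

Answer: Y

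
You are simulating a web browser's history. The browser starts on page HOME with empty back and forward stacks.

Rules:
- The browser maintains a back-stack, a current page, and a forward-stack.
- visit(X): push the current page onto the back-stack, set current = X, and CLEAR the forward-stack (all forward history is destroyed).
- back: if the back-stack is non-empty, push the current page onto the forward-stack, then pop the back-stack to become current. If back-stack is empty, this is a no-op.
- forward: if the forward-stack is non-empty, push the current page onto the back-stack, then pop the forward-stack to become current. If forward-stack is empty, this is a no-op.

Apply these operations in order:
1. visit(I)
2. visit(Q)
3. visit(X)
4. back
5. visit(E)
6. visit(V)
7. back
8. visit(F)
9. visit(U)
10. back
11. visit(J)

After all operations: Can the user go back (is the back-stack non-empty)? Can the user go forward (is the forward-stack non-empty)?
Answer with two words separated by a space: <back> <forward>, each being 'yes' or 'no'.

Answer: yes no

Derivation:
After 1 (visit(I)): cur=I back=1 fwd=0
After 2 (visit(Q)): cur=Q back=2 fwd=0
After 3 (visit(X)): cur=X back=3 fwd=0
After 4 (back): cur=Q back=2 fwd=1
After 5 (visit(E)): cur=E back=3 fwd=0
After 6 (visit(V)): cur=V back=4 fwd=0
After 7 (back): cur=E back=3 fwd=1
After 8 (visit(F)): cur=F back=4 fwd=0
After 9 (visit(U)): cur=U back=5 fwd=0
After 10 (back): cur=F back=4 fwd=1
After 11 (visit(J)): cur=J back=5 fwd=0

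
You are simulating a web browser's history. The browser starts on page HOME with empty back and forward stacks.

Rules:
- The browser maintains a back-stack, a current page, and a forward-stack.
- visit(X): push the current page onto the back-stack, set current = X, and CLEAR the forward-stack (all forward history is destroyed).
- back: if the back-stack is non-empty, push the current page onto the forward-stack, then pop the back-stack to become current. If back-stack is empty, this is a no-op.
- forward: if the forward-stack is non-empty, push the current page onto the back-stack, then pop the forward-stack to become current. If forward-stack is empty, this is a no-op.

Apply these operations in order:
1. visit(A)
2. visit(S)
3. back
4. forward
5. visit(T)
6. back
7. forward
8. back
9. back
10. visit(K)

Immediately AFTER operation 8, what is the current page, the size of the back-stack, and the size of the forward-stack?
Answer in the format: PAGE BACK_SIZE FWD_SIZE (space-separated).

After 1 (visit(A)): cur=A back=1 fwd=0
After 2 (visit(S)): cur=S back=2 fwd=0
After 3 (back): cur=A back=1 fwd=1
After 4 (forward): cur=S back=2 fwd=0
After 5 (visit(T)): cur=T back=3 fwd=0
After 6 (back): cur=S back=2 fwd=1
After 7 (forward): cur=T back=3 fwd=0
After 8 (back): cur=S back=2 fwd=1

S 2 1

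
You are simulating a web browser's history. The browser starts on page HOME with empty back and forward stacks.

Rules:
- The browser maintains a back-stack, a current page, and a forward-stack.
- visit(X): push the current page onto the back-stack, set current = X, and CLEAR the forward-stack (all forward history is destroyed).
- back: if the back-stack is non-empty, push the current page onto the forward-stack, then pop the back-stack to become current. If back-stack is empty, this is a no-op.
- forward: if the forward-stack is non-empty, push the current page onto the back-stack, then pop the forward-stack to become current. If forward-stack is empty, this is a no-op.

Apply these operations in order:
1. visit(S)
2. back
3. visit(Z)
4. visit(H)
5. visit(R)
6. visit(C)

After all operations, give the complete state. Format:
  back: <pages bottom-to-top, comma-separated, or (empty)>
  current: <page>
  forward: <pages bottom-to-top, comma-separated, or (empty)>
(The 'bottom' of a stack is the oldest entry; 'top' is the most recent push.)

Answer: back: HOME,Z,H,R
current: C
forward: (empty)

Derivation:
After 1 (visit(S)): cur=S back=1 fwd=0
After 2 (back): cur=HOME back=0 fwd=1
After 3 (visit(Z)): cur=Z back=1 fwd=0
After 4 (visit(H)): cur=H back=2 fwd=0
After 5 (visit(R)): cur=R back=3 fwd=0
After 6 (visit(C)): cur=C back=4 fwd=0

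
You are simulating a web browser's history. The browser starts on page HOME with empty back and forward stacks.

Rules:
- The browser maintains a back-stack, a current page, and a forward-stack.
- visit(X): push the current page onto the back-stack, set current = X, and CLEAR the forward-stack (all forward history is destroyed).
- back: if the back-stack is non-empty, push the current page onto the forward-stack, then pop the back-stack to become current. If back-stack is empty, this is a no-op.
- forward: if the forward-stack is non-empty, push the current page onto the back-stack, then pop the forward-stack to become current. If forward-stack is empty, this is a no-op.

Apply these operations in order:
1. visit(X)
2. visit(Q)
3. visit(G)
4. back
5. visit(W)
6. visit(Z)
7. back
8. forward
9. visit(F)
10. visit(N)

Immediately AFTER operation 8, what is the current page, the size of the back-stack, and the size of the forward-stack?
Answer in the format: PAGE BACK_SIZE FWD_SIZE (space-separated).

After 1 (visit(X)): cur=X back=1 fwd=0
After 2 (visit(Q)): cur=Q back=2 fwd=0
After 3 (visit(G)): cur=G back=3 fwd=0
After 4 (back): cur=Q back=2 fwd=1
After 5 (visit(W)): cur=W back=3 fwd=0
After 6 (visit(Z)): cur=Z back=4 fwd=0
After 7 (back): cur=W back=3 fwd=1
After 8 (forward): cur=Z back=4 fwd=0

Z 4 0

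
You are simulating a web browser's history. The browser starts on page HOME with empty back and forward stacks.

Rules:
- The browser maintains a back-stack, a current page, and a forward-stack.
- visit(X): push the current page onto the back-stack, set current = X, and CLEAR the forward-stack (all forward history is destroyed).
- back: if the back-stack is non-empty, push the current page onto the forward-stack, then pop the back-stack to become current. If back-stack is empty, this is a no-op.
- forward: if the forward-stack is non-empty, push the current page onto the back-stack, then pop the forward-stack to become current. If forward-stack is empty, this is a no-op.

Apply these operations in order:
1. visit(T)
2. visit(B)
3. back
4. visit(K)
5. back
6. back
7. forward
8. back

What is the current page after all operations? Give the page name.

After 1 (visit(T)): cur=T back=1 fwd=0
After 2 (visit(B)): cur=B back=2 fwd=0
After 3 (back): cur=T back=1 fwd=1
After 4 (visit(K)): cur=K back=2 fwd=0
After 5 (back): cur=T back=1 fwd=1
After 6 (back): cur=HOME back=0 fwd=2
After 7 (forward): cur=T back=1 fwd=1
After 8 (back): cur=HOME back=0 fwd=2

Answer: HOME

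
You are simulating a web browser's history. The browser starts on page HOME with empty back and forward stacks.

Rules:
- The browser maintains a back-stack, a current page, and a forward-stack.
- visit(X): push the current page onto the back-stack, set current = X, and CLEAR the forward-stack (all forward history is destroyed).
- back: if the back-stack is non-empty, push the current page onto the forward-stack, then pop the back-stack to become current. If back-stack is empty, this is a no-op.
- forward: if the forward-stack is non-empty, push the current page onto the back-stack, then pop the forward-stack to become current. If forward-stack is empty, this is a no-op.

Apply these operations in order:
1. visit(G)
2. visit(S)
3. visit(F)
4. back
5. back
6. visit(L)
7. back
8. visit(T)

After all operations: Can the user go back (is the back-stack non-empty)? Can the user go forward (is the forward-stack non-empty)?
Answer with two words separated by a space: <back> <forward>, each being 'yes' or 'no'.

Answer: yes no

Derivation:
After 1 (visit(G)): cur=G back=1 fwd=0
After 2 (visit(S)): cur=S back=2 fwd=0
After 3 (visit(F)): cur=F back=3 fwd=0
After 4 (back): cur=S back=2 fwd=1
After 5 (back): cur=G back=1 fwd=2
After 6 (visit(L)): cur=L back=2 fwd=0
After 7 (back): cur=G back=1 fwd=1
After 8 (visit(T)): cur=T back=2 fwd=0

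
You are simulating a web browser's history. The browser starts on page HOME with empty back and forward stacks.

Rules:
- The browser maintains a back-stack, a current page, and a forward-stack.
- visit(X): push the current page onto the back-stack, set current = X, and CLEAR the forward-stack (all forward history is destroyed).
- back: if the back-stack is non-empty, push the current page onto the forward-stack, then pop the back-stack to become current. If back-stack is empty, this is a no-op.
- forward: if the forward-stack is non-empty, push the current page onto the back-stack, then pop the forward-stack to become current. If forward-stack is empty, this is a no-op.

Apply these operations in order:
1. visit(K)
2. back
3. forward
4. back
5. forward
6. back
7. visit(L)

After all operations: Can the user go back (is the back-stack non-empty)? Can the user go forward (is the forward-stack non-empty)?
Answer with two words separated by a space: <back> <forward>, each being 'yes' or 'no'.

Answer: yes no

Derivation:
After 1 (visit(K)): cur=K back=1 fwd=0
After 2 (back): cur=HOME back=0 fwd=1
After 3 (forward): cur=K back=1 fwd=0
After 4 (back): cur=HOME back=0 fwd=1
After 5 (forward): cur=K back=1 fwd=0
After 6 (back): cur=HOME back=0 fwd=1
After 7 (visit(L)): cur=L back=1 fwd=0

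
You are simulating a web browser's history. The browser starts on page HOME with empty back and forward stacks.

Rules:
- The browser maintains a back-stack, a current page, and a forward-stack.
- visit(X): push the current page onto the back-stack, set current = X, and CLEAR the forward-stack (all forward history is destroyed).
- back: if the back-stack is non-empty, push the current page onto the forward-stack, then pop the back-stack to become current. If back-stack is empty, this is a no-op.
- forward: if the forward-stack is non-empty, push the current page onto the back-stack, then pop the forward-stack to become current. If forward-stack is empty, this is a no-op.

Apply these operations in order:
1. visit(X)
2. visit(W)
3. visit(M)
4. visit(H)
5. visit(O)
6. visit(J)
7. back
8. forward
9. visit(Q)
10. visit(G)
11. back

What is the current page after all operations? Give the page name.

After 1 (visit(X)): cur=X back=1 fwd=0
After 2 (visit(W)): cur=W back=2 fwd=0
After 3 (visit(M)): cur=M back=3 fwd=0
After 4 (visit(H)): cur=H back=4 fwd=0
After 5 (visit(O)): cur=O back=5 fwd=0
After 6 (visit(J)): cur=J back=6 fwd=0
After 7 (back): cur=O back=5 fwd=1
After 8 (forward): cur=J back=6 fwd=0
After 9 (visit(Q)): cur=Q back=7 fwd=0
After 10 (visit(G)): cur=G back=8 fwd=0
After 11 (back): cur=Q back=7 fwd=1

Answer: Q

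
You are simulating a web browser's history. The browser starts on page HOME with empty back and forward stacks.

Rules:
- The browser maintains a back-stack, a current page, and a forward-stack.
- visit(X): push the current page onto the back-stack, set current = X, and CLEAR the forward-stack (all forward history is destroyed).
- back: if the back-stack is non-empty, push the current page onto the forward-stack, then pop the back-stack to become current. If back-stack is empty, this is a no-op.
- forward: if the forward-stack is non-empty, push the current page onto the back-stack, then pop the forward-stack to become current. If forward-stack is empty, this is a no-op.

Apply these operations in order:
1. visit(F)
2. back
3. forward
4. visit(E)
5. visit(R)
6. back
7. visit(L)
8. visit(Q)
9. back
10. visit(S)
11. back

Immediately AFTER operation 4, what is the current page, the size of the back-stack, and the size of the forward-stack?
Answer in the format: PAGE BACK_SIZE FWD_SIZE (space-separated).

After 1 (visit(F)): cur=F back=1 fwd=0
After 2 (back): cur=HOME back=0 fwd=1
After 3 (forward): cur=F back=1 fwd=0
After 4 (visit(E)): cur=E back=2 fwd=0

E 2 0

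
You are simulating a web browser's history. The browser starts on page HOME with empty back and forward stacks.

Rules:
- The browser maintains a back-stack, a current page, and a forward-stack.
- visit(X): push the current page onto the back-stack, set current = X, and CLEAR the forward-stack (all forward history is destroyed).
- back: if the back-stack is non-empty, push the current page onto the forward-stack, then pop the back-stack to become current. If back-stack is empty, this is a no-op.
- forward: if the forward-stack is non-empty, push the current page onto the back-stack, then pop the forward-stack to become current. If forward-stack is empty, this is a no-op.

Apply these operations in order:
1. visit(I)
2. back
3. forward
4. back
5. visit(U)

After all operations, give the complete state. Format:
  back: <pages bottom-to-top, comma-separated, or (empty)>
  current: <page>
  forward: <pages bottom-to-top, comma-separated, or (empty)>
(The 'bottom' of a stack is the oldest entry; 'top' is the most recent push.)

Answer: back: HOME
current: U
forward: (empty)

Derivation:
After 1 (visit(I)): cur=I back=1 fwd=0
After 2 (back): cur=HOME back=0 fwd=1
After 3 (forward): cur=I back=1 fwd=0
After 4 (back): cur=HOME back=0 fwd=1
After 5 (visit(U)): cur=U back=1 fwd=0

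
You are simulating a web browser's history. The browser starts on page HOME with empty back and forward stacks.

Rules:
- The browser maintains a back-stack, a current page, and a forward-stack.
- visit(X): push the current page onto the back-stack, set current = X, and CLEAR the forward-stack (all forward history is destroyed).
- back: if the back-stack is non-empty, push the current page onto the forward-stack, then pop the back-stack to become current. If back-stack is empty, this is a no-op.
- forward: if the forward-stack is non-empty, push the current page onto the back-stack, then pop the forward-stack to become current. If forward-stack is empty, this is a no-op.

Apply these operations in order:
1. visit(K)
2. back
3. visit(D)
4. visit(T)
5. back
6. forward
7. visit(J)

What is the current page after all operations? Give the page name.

Answer: J

Derivation:
After 1 (visit(K)): cur=K back=1 fwd=0
After 2 (back): cur=HOME back=0 fwd=1
After 3 (visit(D)): cur=D back=1 fwd=0
After 4 (visit(T)): cur=T back=2 fwd=0
After 5 (back): cur=D back=1 fwd=1
After 6 (forward): cur=T back=2 fwd=0
After 7 (visit(J)): cur=J back=3 fwd=0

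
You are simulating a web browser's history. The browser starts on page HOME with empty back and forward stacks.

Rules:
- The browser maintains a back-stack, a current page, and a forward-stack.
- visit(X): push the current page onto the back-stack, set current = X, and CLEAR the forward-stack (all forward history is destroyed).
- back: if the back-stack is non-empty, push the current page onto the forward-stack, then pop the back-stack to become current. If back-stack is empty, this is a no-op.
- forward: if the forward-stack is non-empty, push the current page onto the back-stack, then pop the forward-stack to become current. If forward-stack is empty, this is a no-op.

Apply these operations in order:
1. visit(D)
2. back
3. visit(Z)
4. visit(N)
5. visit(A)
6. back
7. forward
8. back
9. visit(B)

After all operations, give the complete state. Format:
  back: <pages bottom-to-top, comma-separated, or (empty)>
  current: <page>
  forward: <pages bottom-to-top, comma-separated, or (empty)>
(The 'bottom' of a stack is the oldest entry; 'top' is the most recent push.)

After 1 (visit(D)): cur=D back=1 fwd=0
After 2 (back): cur=HOME back=0 fwd=1
After 3 (visit(Z)): cur=Z back=1 fwd=0
After 4 (visit(N)): cur=N back=2 fwd=0
After 5 (visit(A)): cur=A back=3 fwd=0
After 6 (back): cur=N back=2 fwd=1
After 7 (forward): cur=A back=3 fwd=0
After 8 (back): cur=N back=2 fwd=1
After 9 (visit(B)): cur=B back=3 fwd=0

Answer: back: HOME,Z,N
current: B
forward: (empty)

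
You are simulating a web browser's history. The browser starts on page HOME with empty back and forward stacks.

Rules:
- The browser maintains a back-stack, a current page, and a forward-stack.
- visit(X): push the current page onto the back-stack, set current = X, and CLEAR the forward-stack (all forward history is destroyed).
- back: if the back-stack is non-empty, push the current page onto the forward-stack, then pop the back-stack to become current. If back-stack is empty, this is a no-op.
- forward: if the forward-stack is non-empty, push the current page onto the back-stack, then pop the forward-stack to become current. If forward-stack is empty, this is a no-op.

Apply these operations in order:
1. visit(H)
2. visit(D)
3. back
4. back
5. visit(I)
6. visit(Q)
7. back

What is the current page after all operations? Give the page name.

Answer: I

Derivation:
After 1 (visit(H)): cur=H back=1 fwd=0
After 2 (visit(D)): cur=D back=2 fwd=0
After 3 (back): cur=H back=1 fwd=1
After 4 (back): cur=HOME back=0 fwd=2
After 5 (visit(I)): cur=I back=1 fwd=0
After 6 (visit(Q)): cur=Q back=2 fwd=0
After 7 (back): cur=I back=1 fwd=1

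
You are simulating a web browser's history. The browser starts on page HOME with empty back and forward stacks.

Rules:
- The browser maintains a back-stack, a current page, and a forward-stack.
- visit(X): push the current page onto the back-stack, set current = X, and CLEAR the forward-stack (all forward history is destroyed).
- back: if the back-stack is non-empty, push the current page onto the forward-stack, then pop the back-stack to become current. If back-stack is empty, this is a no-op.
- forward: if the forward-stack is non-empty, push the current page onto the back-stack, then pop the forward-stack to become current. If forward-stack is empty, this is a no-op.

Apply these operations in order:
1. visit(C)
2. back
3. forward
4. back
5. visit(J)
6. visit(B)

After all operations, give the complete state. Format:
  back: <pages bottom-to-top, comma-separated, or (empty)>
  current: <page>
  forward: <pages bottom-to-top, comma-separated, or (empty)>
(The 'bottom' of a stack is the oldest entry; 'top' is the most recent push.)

After 1 (visit(C)): cur=C back=1 fwd=0
After 2 (back): cur=HOME back=0 fwd=1
After 3 (forward): cur=C back=1 fwd=0
After 4 (back): cur=HOME back=0 fwd=1
After 5 (visit(J)): cur=J back=1 fwd=0
After 6 (visit(B)): cur=B back=2 fwd=0

Answer: back: HOME,J
current: B
forward: (empty)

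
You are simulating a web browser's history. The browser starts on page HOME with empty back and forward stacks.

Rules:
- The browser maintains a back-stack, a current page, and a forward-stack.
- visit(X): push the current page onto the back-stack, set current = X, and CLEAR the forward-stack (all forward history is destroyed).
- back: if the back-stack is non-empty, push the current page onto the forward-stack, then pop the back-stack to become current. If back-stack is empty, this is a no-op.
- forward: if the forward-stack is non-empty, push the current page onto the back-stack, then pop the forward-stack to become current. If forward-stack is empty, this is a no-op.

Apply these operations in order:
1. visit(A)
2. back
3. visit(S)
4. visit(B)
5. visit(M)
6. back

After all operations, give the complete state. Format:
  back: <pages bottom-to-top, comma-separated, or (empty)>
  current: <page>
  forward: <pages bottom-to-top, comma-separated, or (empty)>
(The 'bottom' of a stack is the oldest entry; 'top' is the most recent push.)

After 1 (visit(A)): cur=A back=1 fwd=0
After 2 (back): cur=HOME back=0 fwd=1
After 3 (visit(S)): cur=S back=1 fwd=0
After 4 (visit(B)): cur=B back=2 fwd=0
After 5 (visit(M)): cur=M back=3 fwd=0
After 6 (back): cur=B back=2 fwd=1

Answer: back: HOME,S
current: B
forward: M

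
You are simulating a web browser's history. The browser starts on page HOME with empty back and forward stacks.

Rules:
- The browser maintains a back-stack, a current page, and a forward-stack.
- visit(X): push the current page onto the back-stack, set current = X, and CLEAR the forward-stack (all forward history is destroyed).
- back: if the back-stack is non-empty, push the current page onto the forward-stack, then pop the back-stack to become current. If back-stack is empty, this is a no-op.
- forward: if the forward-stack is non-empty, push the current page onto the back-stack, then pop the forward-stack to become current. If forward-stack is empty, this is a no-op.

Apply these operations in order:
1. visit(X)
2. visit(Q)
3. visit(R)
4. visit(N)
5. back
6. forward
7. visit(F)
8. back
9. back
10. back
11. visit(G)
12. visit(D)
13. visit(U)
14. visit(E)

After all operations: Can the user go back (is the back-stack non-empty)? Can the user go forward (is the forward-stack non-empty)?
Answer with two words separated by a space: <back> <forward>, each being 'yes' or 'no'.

Answer: yes no

Derivation:
After 1 (visit(X)): cur=X back=1 fwd=0
After 2 (visit(Q)): cur=Q back=2 fwd=0
After 3 (visit(R)): cur=R back=3 fwd=0
After 4 (visit(N)): cur=N back=4 fwd=0
After 5 (back): cur=R back=3 fwd=1
After 6 (forward): cur=N back=4 fwd=0
After 7 (visit(F)): cur=F back=5 fwd=0
After 8 (back): cur=N back=4 fwd=1
After 9 (back): cur=R back=3 fwd=2
After 10 (back): cur=Q back=2 fwd=3
After 11 (visit(G)): cur=G back=3 fwd=0
After 12 (visit(D)): cur=D back=4 fwd=0
After 13 (visit(U)): cur=U back=5 fwd=0
After 14 (visit(E)): cur=E back=6 fwd=0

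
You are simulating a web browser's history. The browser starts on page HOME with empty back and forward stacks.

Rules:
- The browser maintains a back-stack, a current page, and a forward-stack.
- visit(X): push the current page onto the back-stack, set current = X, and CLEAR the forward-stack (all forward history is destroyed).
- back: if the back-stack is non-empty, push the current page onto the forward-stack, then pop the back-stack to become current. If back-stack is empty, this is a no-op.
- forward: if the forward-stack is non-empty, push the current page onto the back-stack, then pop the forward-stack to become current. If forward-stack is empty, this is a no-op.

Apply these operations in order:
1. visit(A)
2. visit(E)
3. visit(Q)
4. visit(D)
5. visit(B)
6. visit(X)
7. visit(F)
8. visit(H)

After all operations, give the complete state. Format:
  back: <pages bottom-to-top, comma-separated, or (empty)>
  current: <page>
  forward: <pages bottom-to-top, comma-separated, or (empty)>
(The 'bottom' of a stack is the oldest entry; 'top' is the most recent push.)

Answer: back: HOME,A,E,Q,D,B,X,F
current: H
forward: (empty)

Derivation:
After 1 (visit(A)): cur=A back=1 fwd=0
After 2 (visit(E)): cur=E back=2 fwd=0
After 3 (visit(Q)): cur=Q back=3 fwd=0
After 4 (visit(D)): cur=D back=4 fwd=0
After 5 (visit(B)): cur=B back=5 fwd=0
After 6 (visit(X)): cur=X back=6 fwd=0
After 7 (visit(F)): cur=F back=7 fwd=0
After 8 (visit(H)): cur=H back=8 fwd=0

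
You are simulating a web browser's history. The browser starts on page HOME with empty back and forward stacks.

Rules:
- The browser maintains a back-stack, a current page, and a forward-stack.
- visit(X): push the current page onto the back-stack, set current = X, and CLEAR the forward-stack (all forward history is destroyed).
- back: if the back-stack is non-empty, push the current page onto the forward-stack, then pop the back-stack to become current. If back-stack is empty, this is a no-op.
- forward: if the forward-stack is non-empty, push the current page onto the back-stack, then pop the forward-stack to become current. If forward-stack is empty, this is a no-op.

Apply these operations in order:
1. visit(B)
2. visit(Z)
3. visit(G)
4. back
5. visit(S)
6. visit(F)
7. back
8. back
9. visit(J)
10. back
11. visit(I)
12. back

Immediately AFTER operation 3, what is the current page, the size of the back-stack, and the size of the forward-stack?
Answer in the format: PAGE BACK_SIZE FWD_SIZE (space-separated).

After 1 (visit(B)): cur=B back=1 fwd=0
After 2 (visit(Z)): cur=Z back=2 fwd=0
After 3 (visit(G)): cur=G back=3 fwd=0

G 3 0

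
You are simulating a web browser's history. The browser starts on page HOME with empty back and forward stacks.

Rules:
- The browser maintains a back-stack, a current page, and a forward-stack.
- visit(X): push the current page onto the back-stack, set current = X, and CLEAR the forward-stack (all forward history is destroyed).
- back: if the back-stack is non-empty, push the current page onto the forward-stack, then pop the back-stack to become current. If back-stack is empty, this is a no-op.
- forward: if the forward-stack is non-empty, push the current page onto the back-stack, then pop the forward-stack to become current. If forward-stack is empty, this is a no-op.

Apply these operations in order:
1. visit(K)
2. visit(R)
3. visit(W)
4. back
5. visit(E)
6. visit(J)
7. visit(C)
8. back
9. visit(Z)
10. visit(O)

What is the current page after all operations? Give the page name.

After 1 (visit(K)): cur=K back=1 fwd=0
After 2 (visit(R)): cur=R back=2 fwd=0
After 3 (visit(W)): cur=W back=3 fwd=0
After 4 (back): cur=R back=2 fwd=1
After 5 (visit(E)): cur=E back=3 fwd=0
After 6 (visit(J)): cur=J back=4 fwd=0
After 7 (visit(C)): cur=C back=5 fwd=0
After 8 (back): cur=J back=4 fwd=1
After 9 (visit(Z)): cur=Z back=5 fwd=0
After 10 (visit(O)): cur=O back=6 fwd=0

Answer: O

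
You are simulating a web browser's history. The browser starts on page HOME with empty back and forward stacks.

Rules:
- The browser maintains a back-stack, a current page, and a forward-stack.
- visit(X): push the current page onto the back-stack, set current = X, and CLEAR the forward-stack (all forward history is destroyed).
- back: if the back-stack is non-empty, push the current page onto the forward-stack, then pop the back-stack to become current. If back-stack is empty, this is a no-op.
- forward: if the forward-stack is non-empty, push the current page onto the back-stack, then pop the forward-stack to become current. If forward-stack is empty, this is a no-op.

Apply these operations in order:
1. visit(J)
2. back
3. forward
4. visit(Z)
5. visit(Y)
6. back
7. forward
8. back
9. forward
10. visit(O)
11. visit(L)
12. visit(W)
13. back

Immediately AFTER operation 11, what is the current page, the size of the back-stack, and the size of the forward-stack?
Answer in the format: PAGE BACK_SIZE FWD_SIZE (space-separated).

After 1 (visit(J)): cur=J back=1 fwd=0
After 2 (back): cur=HOME back=0 fwd=1
After 3 (forward): cur=J back=1 fwd=0
After 4 (visit(Z)): cur=Z back=2 fwd=0
After 5 (visit(Y)): cur=Y back=3 fwd=0
After 6 (back): cur=Z back=2 fwd=1
After 7 (forward): cur=Y back=3 fwd=0
After 8 (back): cur=Z back=2 fwd=1
After 9 (forward): cur=Y back=3 fwd=0
After 10 (visit(O)): cur=O back=4 fwd=0
After 11 (visit(L)): cur=L back=5 fwd=0

L 5 0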